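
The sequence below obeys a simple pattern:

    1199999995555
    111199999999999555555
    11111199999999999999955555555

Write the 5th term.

Reading off run lengths: 1 runs 2, 4, 6; 9 runs 7, 11, 15; 5 runs 4, 6, 8 — each is linear in n (n = 1, 2, …).
Setting n = 5 gives 10, 23, 12 characters in each block.

111111111199999999999999999999999555555555555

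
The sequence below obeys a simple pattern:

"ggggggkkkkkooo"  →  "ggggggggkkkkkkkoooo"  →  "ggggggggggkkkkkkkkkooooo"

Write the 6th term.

ggggggggggggggggkkkkkkkkkkkkkkkoooooooo

The n-th term is 2n+2 g's then 2n+1 k's then n+1 o's, where the shown terms are n = 2, 3, 4.
Setting n = 7 gives 16, 15, 8 characters in each block.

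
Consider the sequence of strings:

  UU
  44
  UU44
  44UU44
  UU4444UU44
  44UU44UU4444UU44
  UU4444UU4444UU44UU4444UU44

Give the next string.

Each term (from the third on) is the two preceding terms concatenated in order: term 3 = UU·44 = UU44.
So term 8 is 44UU44UU4444UU44·UU4444UU4444UU44UU4444UU44.

44UU44UU4444UU44UU4444UU4444UU44UU4444UU44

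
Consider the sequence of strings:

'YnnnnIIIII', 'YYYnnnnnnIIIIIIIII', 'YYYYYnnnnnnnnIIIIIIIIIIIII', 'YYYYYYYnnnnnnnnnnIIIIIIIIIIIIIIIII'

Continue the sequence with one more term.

YYYYYYYYYnnnnnnnnnnnnIIIIIIIIIIIIIIIIIIIII

Each string has the form Y^{2n-1} n^{2n+2} I^{4n+1} (n = 1, 2, …).
For the next term, n = 5, so the run lengths are 9, 12, 21.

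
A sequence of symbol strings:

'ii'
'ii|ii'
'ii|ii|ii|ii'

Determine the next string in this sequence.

s(k+1) = s(k)·|·s(k) — each term doubles the last with '|' between the halves.
Doubling ii|ii|ii|ii with '|' between the halves:

ii|ii|ii|ii|ii|ii|ii|ii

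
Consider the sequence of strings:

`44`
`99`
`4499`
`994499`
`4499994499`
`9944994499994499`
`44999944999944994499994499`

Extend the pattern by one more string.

994499449999449944999944999944994499994499

Each term (from the third on) is the two preceding terms concatenated in order: term 3 = 44·99 = 4499.
The next term joins 9944994499994499 and 44999944999944994499994499.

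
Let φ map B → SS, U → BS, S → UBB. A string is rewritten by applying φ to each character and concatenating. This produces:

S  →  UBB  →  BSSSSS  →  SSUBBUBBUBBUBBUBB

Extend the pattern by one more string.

φ(SSUBBUBBUBBUBBUBB) expands symbol-by-symbol to UBB UBB BS SS SS BS SS SS BS SS SS BS SS SS BS SS SS; joining the 17 pieces gives the next term.

UBBUBBBSSSSSBSSSSSBSSSSSBSSSSSBSSSSS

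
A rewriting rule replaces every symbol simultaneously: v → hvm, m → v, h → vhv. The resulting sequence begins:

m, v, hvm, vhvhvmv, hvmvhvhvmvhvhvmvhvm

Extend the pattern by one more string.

Rewriting the 19 symbols of hvmvhvhvmvhvhvmvhvm one by one yields vhv hvm v hvm vhv hvm vhv hvm v hvm vhv hvm vhv hvm v hvm vhv hvm v; concatenated:

vhvhvmvhvmvhvhvmvhvhvmvhvmvhvhvmvhvhvmvhvmvhvhvmv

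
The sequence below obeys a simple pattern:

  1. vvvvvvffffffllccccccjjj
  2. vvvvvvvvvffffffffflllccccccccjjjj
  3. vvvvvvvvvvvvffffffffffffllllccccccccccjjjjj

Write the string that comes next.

vvvvvvvvvvvvvvvffffffffffffffflllllccccccccccccjjjjjj

Each string has the form v^{3n} f^{3n} l^{n} c^{2n+2} j^{n+1}, where the shown terms are n = 2, 3, 4.
For the next term, n = 5, so the run lengths are 15, 15, 5, 12, 6.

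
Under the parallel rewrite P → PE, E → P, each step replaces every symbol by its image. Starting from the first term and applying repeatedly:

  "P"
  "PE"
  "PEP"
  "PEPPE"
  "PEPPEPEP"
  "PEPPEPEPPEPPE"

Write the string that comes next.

PEPPEPEPPEPPEPEPPEPEP

Replace each of the 13 characters of PEPPEPEPPEPPE in place — PE P PE PE P PE P PE PE P PE PE P — and concatenate.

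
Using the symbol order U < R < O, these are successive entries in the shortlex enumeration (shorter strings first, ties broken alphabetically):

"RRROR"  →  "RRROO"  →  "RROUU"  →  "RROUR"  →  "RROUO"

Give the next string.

RRORU

Treat RROUO as a base-3 numeral over the given alphabet and add one, carrying through any trailing O's.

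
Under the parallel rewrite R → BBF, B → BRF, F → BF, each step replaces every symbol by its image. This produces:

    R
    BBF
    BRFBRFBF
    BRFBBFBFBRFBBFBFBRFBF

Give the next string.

BRFBBFBFBRFBRFBFBRFBFBRFBBFBFBRFBRFBFBRFBFBRFBBFBFBRFBF

φ(BRFBBFBFBRFBBFBFBRFBF) expands symbol-by-symbol to BRF BBF BF BRF BRF BF BRF BF BRF BBF BF BRF BRF BF BRF BF BRF BBF BF BRF BF; joining the 21 pieces gives the next term.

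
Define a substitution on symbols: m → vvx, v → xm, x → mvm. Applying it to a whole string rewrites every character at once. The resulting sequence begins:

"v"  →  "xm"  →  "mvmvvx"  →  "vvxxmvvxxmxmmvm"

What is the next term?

xmxmmvmmvmvvxxmxmmvmmvmvvxmvmvvxvvxxmvvx

Applying the rule to each of the 15 symbols of vvxxmvvxxmxmmvm gives the pieces xm xm mvm mvm vvx xm xm mvm mvm vvx mvm vvx vvx xm vvx, which concatenate to the answer.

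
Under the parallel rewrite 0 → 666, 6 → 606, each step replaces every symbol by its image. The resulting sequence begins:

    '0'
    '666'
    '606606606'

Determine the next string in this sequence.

Rewriting each symbol of 606606606: 6→606, 0→666, 6→606, 6→606, 0→666, 6→606, 6→606, 0→666, 6→606, which concatenates to 606 666 606 606 666 606 606 666 606.

606666606606666606606666606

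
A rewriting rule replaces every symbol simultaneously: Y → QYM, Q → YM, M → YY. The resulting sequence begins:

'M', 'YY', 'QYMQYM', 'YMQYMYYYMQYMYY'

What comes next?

Applying the rule to each of the 14 symbols of YMQYMYYYMQYMYY gives the pieces QYM YY YM QYM YY QYM QYM QYM YY YM QYM YY QYM QYM, which concatenate to the answer.

QYMYYYMQYMYYQYMQYMQYMYYYMQYMYYQYMQYM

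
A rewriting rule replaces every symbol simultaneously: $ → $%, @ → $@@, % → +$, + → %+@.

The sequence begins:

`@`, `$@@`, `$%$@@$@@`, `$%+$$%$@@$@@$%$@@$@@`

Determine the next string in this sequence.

Applying the rule to each of the 20 symbols of $%+$$%$@@$@@$%$@@$@@ gives the pieces $% +$ %+@ $% $% +$ $% $@@ $@@ $% $@@ $@@ $% +$ $% $@@ $@@ $% $@@ $@@, which concatenate to the answer.

$%+$%+@$%$%+$$%$@@$@@$%$@@$@@$%+$$%$@@$@@$%$@@$@@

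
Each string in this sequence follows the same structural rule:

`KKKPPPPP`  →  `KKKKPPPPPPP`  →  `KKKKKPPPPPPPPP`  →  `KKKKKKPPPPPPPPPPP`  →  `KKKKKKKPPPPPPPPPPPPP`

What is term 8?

Reading off run lengths: K runs 3, 4, 5, 6, 7; P runs 5, 7, 9, 11, 13 — each is linear in n, where the shown terms are n = 2, 3, 4, 5, 6.
At n = 9 the blocks have lengths 10, 19.

KKKKKKKKKKPPPPPPPPPPPPPPPPPPP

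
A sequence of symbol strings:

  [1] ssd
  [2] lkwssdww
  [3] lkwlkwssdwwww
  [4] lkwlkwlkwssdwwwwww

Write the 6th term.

lkwlkwlkwlkwlkwssdwwwwwwwwww

Each term wraps the previous one in lkw on the left and ww on the right.
From lkwlkwlkwssdwwwwww, 2 further steps: lkwlkwlkwssdwwwwww → lkwlkwlkwlkwssdwwwwwwww → (answer).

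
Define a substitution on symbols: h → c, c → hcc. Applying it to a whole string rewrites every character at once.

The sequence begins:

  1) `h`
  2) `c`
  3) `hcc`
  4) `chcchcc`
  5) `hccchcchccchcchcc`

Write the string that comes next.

Rewriting the 17 symbols of hccchcchccchcchcc one by one yields c hcc hcc hcc c hcc hcc c hcc hcc hcc c hcc hcc c hcc hcc; concatenated:

chcchcchccchcchccchcchcchccchcchccchcchcc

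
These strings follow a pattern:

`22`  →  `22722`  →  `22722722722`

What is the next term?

s(k+1) = s(k)·7·s(k) — each term doubles the last with '7' between the halves.
So the next term is two copies of 22722722722 with '7' between the halves.

22722722722722722722722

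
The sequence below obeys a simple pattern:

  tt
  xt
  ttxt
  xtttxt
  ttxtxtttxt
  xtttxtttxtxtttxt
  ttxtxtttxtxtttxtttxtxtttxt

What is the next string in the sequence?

Each term (from the third on) is the two preceding terms concatenated in order: term 3 = tt·xt = ttxt.
Continuing: xtttxtttxtxtttxt · ttxtxtttxtxtttxtttxtxtttxt gives term 8.

xtttxtttxtxtttxtttxtxtttxtxtttxtttxtxtttxt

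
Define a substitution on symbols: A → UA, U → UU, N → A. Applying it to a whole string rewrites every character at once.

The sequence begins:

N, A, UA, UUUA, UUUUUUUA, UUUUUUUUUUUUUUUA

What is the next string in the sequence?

UUUUUUUUUUUUUUUUUUUUUUUUUUUUUUUA

φ(UUUUUUUUUUUUUUUA) expands symbol-by-symbol to UU UU UU UU UU UU UU UU UU UU UU UU UU UU UU UA; joining the 16 pieces gives the next term.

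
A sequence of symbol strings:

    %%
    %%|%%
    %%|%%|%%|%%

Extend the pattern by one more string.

%%|%%|%%|%%|%%|%%|%%|%%

s(k+1) = s(k)·|·s(k) — each term doubles the last with '|' between the halves.
One more doubling of %%|%%|%%|%% gives the answer.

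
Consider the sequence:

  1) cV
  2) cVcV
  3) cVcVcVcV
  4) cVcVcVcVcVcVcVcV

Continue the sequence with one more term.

Every step duplicates the string.
So the next term is two copies of cVcVcVcVcVcVcVcV.

cVcVcVcVcVcVcVcVcVcVcVcVcVcVcVcV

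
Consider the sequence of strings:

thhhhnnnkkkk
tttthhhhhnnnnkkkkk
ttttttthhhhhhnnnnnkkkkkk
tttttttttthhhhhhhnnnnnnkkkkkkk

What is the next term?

ttttttttttttthhhhhhhhnnnnnnnkkkkkkkk

Term n consists of 3n-2 t's, followed by n+3 h's, followed by n+2 n's, followed by n+3 k's (n = 1, 2, …).
Setting n = 5 gives 13, 8, 7, 8 characters in each block.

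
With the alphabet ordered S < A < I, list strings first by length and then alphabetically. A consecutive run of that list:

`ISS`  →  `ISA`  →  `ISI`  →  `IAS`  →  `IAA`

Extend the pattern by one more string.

Treat IAA as a base-3 numeral over the given alphabet and add one, carrying through any trailing I's.

IAI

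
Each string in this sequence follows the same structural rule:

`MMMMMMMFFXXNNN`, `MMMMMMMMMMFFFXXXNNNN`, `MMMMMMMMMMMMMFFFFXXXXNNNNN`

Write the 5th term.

MMMMMMMMMMMMMMMMMMMFFFFFFXXXXXXNNNNNNN

Reading off run lengths: M runs 7, 10, 13; F runs 2, 3, 4; X runs 2, 3, 4; N runs 3, 4, 5 — each is linear in n, where the shown terms are n = 2, 3, 4.
At n = 6 the blocks have lengths 19, 6, 6, 7.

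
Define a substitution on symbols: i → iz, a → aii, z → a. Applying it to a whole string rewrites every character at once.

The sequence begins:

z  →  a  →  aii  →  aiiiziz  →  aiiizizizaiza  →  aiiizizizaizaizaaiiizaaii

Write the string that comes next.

Rewriting the 25 symbols of aiiizizizaizaizaaiiizaaii one by one yields aii iz iz iz a iz a iz a aii iz a aii iz a aii aii iz iz iz a aii aii iz iz; concatenated:

aiiizizizaizaizaaiiizaaiiizaaiiaiiizizizaaiiaiiiziz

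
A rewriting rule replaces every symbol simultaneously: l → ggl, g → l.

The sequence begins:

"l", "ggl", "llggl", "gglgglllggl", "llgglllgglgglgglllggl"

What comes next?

gglgglllgglgglgglllgglllgglllgglgglgglllggl

Applying the rule to each of the 21 symbols of llgglllgglgglgglllggl gives the pieces ggl ggl l l ggl ggl ggl l l ggl l l ggl l l ggl ggl ggl l l ggl, which concatenate to the answer.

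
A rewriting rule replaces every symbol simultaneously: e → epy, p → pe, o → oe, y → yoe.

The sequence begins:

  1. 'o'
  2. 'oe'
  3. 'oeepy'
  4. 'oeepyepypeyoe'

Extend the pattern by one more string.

Replace each of the 13 characters of oeepyepypeyoe in place — oe epy epy pe yoe epy pe yoe pe epy yoe oe epy — and concatenate.

oeepyepypeyoeepypeyoepeepyyoeoeepy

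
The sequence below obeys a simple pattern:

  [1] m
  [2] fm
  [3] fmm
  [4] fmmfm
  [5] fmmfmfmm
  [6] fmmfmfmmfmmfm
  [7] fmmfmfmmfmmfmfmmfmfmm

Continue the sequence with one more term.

From term 3 onward, concatenate the last term with the second-to-last: fm·m = fmm, fmm·fm = fmmfm, …
So term 8 is fmmfmfmmfmmfmfmmfmfmm·fmmfmfmmfmmfm.

fmmfmfmmfmmfmfmmfmfmmfmmfmfmmfmmfm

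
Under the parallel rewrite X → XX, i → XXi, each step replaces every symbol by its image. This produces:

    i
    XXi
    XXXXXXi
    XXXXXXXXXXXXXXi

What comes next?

Rewriting the 15 symbols of XXXXXXXXXXXXXXi one by one yields XX XX XX XX XX XX XX XX XX XX XX XX XX XX XXi; concatenated:

XXXXXXXXXXXXXXXXXXXXXXXXXXXXXXi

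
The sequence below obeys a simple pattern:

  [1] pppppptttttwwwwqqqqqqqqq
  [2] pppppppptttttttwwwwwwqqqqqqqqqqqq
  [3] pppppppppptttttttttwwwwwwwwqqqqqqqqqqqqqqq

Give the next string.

pppppppppppptttttttttttwwwwwwwwwwqqqqqqqqqqqqqqqqqq

Each string has the form p^{2n+2} t^{2n+1} w^{2n} q^{3n+3}, where the shown terms are n = 2, 3, 4.
At n = 5 the blocks have lengths 12, 11, 10, 18.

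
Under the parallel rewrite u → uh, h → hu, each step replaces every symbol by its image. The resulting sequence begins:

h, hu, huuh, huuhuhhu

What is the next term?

huuhuhhuuhhuhuuh

Rewriting each symbol of huuhuhhu: h→hu, u→uh, u→uh, h→hu, u→uh, h→hu, h→hu, u→uh, which concatenates to hu uh uh hu uh hu hu uh.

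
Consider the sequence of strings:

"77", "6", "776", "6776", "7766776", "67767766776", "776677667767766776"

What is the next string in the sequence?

67767766776776677667767766776

This is a Fibonacci-style word recurrence s(k) = s(k−2)·s(k−1): e.g. 77·6 = 776.
The next term joins 67767766776 and 776677667767766776.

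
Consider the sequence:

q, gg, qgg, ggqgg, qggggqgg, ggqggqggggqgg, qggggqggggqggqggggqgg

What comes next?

ggqggqggggqggqggggqggggqggqggggqgg

Each term (from the third on) is the two preceding terms concatenated in order: term 3 = q·gg = qgg.
So term 8 is ggqggqggggqgg·qggggqggggqggqggggqgg.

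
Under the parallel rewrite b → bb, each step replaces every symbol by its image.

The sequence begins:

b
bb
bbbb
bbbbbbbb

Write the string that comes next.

bbbbbbbbbbbbbbbb

Rewriting each symbol of bbbbbbbb: b→bb, b→bb, b→bb, b→bb, b→bb, b→bb, b→bb, b→bb, which concatenates to bb bb bb bb bb bb bb bb.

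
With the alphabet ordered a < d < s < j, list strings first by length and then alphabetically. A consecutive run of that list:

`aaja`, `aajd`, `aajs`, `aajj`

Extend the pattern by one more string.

adaa

The successor of aajj increments the rightmost position that isn't already j and resets every position after it to a.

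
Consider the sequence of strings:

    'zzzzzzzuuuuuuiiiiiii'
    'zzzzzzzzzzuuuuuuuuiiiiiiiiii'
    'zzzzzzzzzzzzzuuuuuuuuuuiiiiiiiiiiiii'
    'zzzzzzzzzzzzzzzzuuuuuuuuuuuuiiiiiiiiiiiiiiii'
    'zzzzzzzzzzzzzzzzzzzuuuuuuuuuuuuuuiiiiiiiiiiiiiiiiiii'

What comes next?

zzzzzzzzzzzzzzzzzzzzzzuuuuuuuuuuuuuuuuiiiiiiiiiiiiiiiiiiiiii

The n-th term is 3n-2 z's then 2n u's then 3n-2 i's, where the shown terms are n = 3, 4, 5, 6, 7.
Setting n = 8 gives 22, 16, 22 characters in each block.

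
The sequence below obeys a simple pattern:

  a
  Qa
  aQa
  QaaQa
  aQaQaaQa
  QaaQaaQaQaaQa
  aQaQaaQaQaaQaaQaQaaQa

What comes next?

This is a Fibonacci-style word recurrence s(k) = s(k−2)·s(k−1): e.g. a·Qa = aQa.
Continuing: QaaQaaQaQaaQa · aQaQaaQaQaaQaaQaQaaQa gives term 8.

QaaQaaQaQaaQaaQaQaaQaQaaQaaQaQaaQa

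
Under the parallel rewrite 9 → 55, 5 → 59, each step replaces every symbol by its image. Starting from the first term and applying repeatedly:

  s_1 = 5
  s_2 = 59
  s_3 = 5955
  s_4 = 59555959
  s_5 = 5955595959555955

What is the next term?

59555959595559555955595959555959

Applying the rule to each of the 16 symbols of 5955595959555955 gives the pieces 59 55 59 59 59 55 59 55 59 55 59 59 59 55 59 59, which concatenate to the answer.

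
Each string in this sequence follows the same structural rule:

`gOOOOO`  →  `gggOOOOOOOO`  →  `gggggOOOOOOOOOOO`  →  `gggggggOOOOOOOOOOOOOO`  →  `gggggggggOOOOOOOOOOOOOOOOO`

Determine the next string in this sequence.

gggggggggggOOOOOOOOOOOOOOOOOOOO

Reading off run lengths: g runs 1, 3, 5, 7, 9; O runs 5, 8, 11, 14, 17 — each is linear in n (n = 1, 2, …).
Setting n = 6 gives 11, 20 characters in each block.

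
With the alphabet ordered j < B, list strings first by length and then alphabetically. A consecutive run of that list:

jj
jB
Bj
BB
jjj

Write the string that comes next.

jjB

Treat jjj as a base-2 numeral over the given alphabet and add one, carrying through any trailing B's.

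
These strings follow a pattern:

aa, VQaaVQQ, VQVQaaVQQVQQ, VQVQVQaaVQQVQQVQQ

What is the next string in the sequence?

Each term wraps the previous one in VQ on the left and VQQ on the right.
Applying this once more to VQVQVQaaVQQVQQVQQ:

VQVQVQVQaaVQQVQQVQQVQQ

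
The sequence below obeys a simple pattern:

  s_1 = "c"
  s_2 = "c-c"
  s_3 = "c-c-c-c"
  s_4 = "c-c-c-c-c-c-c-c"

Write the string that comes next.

Every step duplicates the string with '-' between the halves.
One more doubling of c-c-c-c-c-c-c-c gives the answer.

c-c-c-c-c-c-c-c-c-c-c-c-c-c-c-c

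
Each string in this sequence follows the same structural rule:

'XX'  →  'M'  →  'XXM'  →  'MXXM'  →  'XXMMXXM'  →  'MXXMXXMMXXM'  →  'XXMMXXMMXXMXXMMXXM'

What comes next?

MXXMXXMMXXMXXMMXXMMXXMXXMMXXM

From term 3 onward, concatenate the second-to-last term with the last: XX·M = XXM, M·XXM = MXXM, …
The next term joins MXXMXXMMXXM and XXMMXXMMXXMXXMMXXM.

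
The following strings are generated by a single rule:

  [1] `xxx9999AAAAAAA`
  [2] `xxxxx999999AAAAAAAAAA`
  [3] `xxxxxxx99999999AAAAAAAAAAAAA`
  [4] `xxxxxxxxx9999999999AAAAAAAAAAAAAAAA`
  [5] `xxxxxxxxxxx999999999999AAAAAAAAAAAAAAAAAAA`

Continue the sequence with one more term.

Each string has the form x^{2n-1} 9^{2n} A^{3n+1}, where the shown terms are n = 2, 3, 4, 5, 6.
At n = 7 the blocks have lengths 13, 14, 22.

xxxxxxxxxxxxx99999999999999AAAAAAAAAAAAAAAAAAAAAA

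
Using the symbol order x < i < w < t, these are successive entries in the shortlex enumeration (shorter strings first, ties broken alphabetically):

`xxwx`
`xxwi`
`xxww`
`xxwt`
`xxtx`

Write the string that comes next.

The successor of xxtx increments the rightmost position that isn't already t and resets every position after it to x.

xxti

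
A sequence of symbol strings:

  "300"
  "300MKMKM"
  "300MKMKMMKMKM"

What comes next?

300MKMKMMKMKMMKMKM

Every step adds MKMKM to the end: s(k+1) = s(k)·MKMKM.
So the next term is 300MKMKMMKMKM·MKMKM.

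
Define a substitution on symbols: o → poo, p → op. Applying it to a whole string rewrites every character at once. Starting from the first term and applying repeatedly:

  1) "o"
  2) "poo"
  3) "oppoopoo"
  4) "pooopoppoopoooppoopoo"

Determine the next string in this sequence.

Replace each of the 21 characters of pooopoppoopoooppoopoo in place — op poo poo poo op poo op op poo poo op poo poo poo op op poo poo op poo poo — and concatenate.

oppoopoopoooppooopoppoopoooppoopoopooopoppoopoooppoopoo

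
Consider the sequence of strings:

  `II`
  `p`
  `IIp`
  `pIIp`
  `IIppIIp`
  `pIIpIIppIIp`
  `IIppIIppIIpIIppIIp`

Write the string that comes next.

pIIpIIppIIpIIppIIppIIpIIppIIp

This is a Fibonacci-style word recurrence s(k) = s(k−2)·s(k−1): e.g. II·p = IIp.
So term 8 is pIIpIIppIIp·IIppIIppIIpIIppIIp.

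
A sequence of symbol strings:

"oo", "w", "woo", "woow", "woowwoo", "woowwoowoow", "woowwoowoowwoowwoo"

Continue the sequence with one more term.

Each term (from the third on) is the previous term followed by the one before it: term 3 = w·oo = woo.
The next term joins woowwoowoowwoowwoo and woowwoowoow.

woowwoowoowwoowwoowoowwoowoow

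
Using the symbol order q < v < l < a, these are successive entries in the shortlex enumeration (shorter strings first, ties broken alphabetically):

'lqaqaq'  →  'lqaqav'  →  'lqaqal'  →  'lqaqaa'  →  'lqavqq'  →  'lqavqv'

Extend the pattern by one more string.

lqavql

The successor of lqavqv increments the rightmost position that isn't already a and resets every position after it to q.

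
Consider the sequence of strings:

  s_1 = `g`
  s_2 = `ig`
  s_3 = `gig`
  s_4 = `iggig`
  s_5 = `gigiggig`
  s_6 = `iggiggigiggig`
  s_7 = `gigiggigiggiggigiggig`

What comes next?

iggiggigiggiggigiggigiggiggigiggig

This is a Fibonacci-style word recurrence s(k) = s(k−2)·s(k−1): e.g. g·ig = gig.
The next term joins iggiggigiggig and gigiggigiggiggigiggig.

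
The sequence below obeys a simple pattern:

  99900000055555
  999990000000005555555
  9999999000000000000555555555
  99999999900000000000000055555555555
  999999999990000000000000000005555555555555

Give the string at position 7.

The n-th term is 2n+1 9's then 3n+3 0's then 2n+3 5's (n = 1, 2, …).
Setting n = 7 gives 15, 24, 17 characters in each block.

99999999999999900000000000000000000000055555555555555555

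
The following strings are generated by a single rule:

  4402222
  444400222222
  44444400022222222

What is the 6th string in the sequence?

The n-th term is 2n 4's then n 0's then 2n+2 2's (n = 1, 2, …).
For term 6, n = 6, so the run lengths are 12, 6, 14.

44444444444400000022222222222222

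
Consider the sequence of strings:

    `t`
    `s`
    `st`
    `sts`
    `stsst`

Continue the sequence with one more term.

stsststs

Each term (from the third on) is the previous term followed by the one before it: term 3 = s·t = st.
The next term joins stsst and sts.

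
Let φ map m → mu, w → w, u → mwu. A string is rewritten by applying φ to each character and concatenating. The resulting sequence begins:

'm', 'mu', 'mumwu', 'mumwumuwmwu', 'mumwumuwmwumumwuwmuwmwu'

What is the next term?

φ(mumwumuwmwumumwuwmuwmwu) expands symbol-by-symbol to mu mwu mu w mwu mu mwu w mu w mwu mu mwu mu w mwu w mu mwu w mu w mwu; joining the 23 pieces gives the next term.

mumwumuwmwumumwuwmuwmwumumwumuwmwuwmumwuwmuwmwu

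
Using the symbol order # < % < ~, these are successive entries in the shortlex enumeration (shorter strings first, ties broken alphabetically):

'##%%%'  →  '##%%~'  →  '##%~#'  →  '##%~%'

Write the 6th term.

Continuing the enumeration 2 steps past ##%~%: ##%~% → ##%~~ → (answer).

##~##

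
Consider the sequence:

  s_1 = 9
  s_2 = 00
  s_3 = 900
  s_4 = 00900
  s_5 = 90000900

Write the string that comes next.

0090090000900

Each term (from the third on) is the two preceding terms concatenated in order: term 3 = 9·00 = 900.
So term 6 is 00900·90000900.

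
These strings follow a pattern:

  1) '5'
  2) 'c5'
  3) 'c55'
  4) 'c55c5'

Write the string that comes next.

Each term (from the third on) is the previous term followed by the one before it: term 3 = c5·5 = c55.
Continuing: c55c5 · c55 gives term 5.

c55c5c55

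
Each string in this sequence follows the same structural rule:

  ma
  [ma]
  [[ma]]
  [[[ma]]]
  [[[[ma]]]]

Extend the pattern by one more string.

s(k+1) = [·s(k)·], so each term gains [ as a prefix and ] as a suffix.
So the next term is [·[[[[ma]]]]·].

[[[[[ma]]]]]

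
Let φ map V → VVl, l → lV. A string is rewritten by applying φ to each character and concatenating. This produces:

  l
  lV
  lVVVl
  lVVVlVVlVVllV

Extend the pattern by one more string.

φ(lVVVlVVlVVllV) expands symbol-by-symbol to lV VVl VVl VVl lV VVl VVl lV VVl VVl lV lV VVl; joining the 13 pieces gives the next term.

lVVVlVVlVVllVVVlVVllVVVlVVllVlVVVl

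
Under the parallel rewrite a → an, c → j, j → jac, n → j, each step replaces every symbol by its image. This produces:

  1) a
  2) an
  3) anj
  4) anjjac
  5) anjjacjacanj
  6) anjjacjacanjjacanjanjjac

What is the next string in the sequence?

Rewriting the 24 symbols of anjjacjacanjjacanjanjjac one by one yields an j jac jac an j jac an j an j jac jac an j an j jac an j jac jac an j; concatenated:

anjjacjacanjjacanjanjjacjacanjanjjacanjjacjacanj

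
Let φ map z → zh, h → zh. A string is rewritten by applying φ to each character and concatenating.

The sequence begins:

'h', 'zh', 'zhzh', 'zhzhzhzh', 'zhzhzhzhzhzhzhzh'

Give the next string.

Replace each of the 16 characters of zhzhzhzhzhzhzhzh in place — zh zh zh zh zh zh zh zh zh zh zh zh zh zh zh zh — and concatenate.

zhzhzhzhzhzhzhzhzhzhzhzhzhzhzhzh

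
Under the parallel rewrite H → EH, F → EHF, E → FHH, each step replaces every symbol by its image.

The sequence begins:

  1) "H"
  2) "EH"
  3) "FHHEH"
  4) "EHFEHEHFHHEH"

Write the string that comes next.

Apply φ to EHFEHEHFHHEH symbol by symbol: E→FHH, H→EH, F→EHF, E→FHH, H→EH, E→FHH, H→EH, F→EHF, H→EH, H→EH, E→FHH, H→EH; joined: FHH EH EHF FHH EH FHH EH EHF EH EH FHH EH.

FHHEHEHFFHHEHFHHEHEHFEHEHFHHEH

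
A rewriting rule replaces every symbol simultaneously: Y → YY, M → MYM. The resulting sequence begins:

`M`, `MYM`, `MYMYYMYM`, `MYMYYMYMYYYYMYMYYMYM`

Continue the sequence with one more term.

MYMYYMYMYYYYMYMYYMYMYYYYYYYYMYMYYMYMYYYYMYMYYMYM

φ(MYMYYMYMYYYYMYMYYMYM) expands symbol-by-symbol to MYM YY MYM YY YY MYM YY MYM YY YY YY YY MYM YY MYM YY YY MYM YY MYM; joining the 20 pieces gives the next term.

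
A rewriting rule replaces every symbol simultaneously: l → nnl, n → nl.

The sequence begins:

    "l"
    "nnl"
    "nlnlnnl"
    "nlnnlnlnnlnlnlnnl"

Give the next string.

Replace each of the 17 characters of nlnnlnlnnlnlnlnnl in place — nl nnl nl nl nnl nl nnl nl nl nnl nl nnl nl nnl nl nl nnl — and concatenate.

nlnnlnlnlnnlnlnnlnlnlnnlnlnnlnlnnlnlnlnnl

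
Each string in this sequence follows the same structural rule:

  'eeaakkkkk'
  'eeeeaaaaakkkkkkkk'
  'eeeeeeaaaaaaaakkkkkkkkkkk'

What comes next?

eeeeeeeeaaaaaaaaaaakkkkkkkkkkkkkk

Each string has the form e^{2n} a^{3n-1} k^{3n+2} (n = 1, 2, …).
For the next term, n = 4, so the run lengths are 8, 11, 14.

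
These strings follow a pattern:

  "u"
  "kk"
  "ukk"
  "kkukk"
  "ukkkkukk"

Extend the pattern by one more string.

From term 3 onward, concatenate the second-to-last term with the last: u·kk = ukk, kk·ukk = kkukk, …
So term 6 is kkukk·ukkkkukk.

kkukkukkkkukk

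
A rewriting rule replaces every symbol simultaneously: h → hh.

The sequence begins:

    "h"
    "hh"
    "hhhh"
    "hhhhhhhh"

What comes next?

hhhhhhhhhhhhhhhh

Rewriting each symbol of hhhhhhhh: h→hh, h→hh, h→hh, h→hh, h→hh, h→hh, h→hh, h→hh, which concatenates to hh hh hh hh hh hh hh hh.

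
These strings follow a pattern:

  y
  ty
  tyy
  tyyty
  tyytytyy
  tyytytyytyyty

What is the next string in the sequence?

tyytytyytyytytyytytyy

This is a Fibonacci-style word recurrence s(k) = s(k−1)·s(k−2): e.g. ty·y = tyy.
So term 7 is tyytytyytyyty·tyytytyy.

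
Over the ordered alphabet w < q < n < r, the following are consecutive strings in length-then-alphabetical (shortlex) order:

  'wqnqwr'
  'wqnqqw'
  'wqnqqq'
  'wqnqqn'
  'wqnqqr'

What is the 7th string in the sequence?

Continuing the enumeration 2 steps past wqnqqr: wqnqqr → wqnqnw → (answer).

wqnqnq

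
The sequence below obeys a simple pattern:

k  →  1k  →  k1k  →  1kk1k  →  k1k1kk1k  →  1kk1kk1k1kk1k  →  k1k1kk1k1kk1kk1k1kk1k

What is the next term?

Each term (from the third on) is the two preceding terms concatenated in order: term 3 = k·1k = k1k.
Continuing: 1kk1kk1k1kk1k · k1k1kk1k1kk1kk1k1kk1k gives term 8.

1kk1kk1k1kk1kk1k1kk1k1kk1kk1k1kk1k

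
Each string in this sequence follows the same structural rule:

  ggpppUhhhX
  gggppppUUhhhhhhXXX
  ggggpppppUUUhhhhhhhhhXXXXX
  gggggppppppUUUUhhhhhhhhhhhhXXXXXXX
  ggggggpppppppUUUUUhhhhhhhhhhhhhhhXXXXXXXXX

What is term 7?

ggggggggpppppppppUUUUUUUhhhhhhhhhhhhhhhhhhhhhXXXXXXXXXXXXX

Each string has the form g^{n+1} p^{n+2} U^{n} h^{3n} X^{2n-1} (n = 1, 2, …).
At n = 7 the blocks have lengths 8, 9, 7, 21, 13.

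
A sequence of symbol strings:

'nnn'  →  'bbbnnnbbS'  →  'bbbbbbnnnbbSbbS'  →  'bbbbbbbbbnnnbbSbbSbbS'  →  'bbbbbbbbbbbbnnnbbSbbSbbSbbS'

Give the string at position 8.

Every step adds bbb to the front and bbS to the end of the previous string.
From bbbbbbbbbbbbnnnbbSbbSbbSbbS, 3 further steps: bbbbbbbbbbbbnnnbbSbbSbbSbbS → bbbbbbbbbbbbbbbnnnbbSbbSbbSbbSbbS → bbbbbbbbbbbbbbbbbbnnnbbSbbSbbSbbSbbSbbS → (answer).

bbbbbbbbbbbbbbbbbbbbbnnnbbSbbSbbSbbSbbSbbSbbS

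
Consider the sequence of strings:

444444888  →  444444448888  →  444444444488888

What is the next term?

444444444444888888

Reading off run lengths: 4 runs 6, 8, 10; 8 runs 3, 4, 5 — each is linear in n, where the shown terms are n = 3, 4, 5.
At n = 6 the blocks have lengths 12, 6.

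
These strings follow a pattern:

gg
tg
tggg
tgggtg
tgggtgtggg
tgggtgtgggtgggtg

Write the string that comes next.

tgggtgtgggtgggtgtgggtgtggg

From term 3 onward, concatenate the last term with the second-to-last: tg·gg = tggg, tggg·tg = tgggtg, …
Continuing: tgggtgtgggtgggtg · tgggtgtggg gives term 7.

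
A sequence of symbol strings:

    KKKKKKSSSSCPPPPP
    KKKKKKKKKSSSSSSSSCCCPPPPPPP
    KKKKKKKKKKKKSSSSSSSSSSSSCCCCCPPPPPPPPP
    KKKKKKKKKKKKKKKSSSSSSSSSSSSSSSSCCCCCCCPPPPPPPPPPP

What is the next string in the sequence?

Reading off run lengths: K runs 6, 9, 12, 15; S runs 4, 8, 12, 16; C runs 1, 3, 5, 7; P runs 5, 7, 9, 11 — each is linear in n (n = 1, 2, …).
Setting n = 5 gives 18, 20, 9, 13 characters in each block.

KKKKKKKKKKKKKKKKKKSSSSSSSSSSSSSSSSSSSSCCCCCCCCCPPPPPPPPPPPPP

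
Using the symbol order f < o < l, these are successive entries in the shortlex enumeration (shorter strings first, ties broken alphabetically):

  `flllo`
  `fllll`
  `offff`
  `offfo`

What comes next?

offfl

The successor of offfo increments the rightmost position that isn't already l and resets every position after it to f.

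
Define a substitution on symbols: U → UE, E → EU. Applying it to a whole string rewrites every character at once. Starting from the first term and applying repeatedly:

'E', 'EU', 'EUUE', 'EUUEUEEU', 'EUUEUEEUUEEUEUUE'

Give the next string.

EUUEUEEUUEEUEUUEUEEUEUUEEUUEUEEU

φ(EUUEUEEUUEEUEUUE) expands symbol-by-symbol to EU UE UE EU UE EU EU UE UE EU EU UE EU UE UE EU; joining the 16 pieces gives the next term.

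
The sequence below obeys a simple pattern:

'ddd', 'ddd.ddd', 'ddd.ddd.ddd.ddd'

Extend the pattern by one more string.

s(k+1) = s(k)·.·s(k) — each term doubles the last with '.' between the halves.
Doubling ddd.ddd.ddd.ddd with '.' between the halves:

ddd.ddd.ddd.ddd.ddd.ddd.ddd.ddd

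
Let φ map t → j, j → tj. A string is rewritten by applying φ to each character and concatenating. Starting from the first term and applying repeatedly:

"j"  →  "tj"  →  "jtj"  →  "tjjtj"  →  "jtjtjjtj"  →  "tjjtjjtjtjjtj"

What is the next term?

Replace each of the 13 characters of tjjtjjtjtjjtj in place — j tj tj j tj tj j tj j tj tj j tj — and concatenate.

jtjtjjtjtjjtjjtjtjjtj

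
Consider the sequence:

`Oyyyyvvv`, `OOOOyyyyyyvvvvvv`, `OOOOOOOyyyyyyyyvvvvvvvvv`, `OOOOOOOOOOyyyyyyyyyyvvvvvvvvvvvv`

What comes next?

The n-th term is 3n-2 O's then 2n+2 y's then 3n v's (n = 1, 2, …).
For the next term, n = 5, so the run lengths are 13, 12, 15.

OOOOOOOOOOOOOyyyyyyyyyyyyvvvvvvvvvvvvvvv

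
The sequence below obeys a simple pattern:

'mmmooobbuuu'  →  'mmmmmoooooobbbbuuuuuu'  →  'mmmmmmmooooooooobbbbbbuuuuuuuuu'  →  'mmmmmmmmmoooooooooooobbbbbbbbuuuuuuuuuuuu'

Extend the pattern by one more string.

mmmmmmmmmmmooooooooooooooobbbbbbbbbbuuuuuuuuuuuuuuu

Each string has the form m^{2n+1} o^{3n} b^{2n} u^{3n} (n = 1, 2, …).
At n = 5 the blocks have lengths 11, 15, 10, 15.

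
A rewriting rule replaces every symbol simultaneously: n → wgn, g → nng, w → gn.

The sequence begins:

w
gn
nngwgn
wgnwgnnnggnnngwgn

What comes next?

gnnngwgngnnngwgnwgnwgnnngnngwgnwgnwgnnnggnnngwgn

Applying the rule to each of the 17 symbols of wgnwgnnnggnnngwgn gives the pieces gn nng wgn gn nng wgn wgn wgn nng nng wgn wgn wgn nng gn nng wgn, which concatenate to the answer.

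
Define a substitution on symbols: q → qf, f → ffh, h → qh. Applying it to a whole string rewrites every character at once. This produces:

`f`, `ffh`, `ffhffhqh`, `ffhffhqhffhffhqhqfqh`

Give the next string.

ffhffhqhffhffhqhqfqhffhffhqhffhffhqhqfqhqfffhqfqh

φ(ffhffhqhffhffhqhqfqh) expands symbol-by-symbol to ffh ffh qh ffh ffh qh qf qh ffh ffh qh ffh ffh qh qf qh qf ffh qf qh; joining the 20 pieces gives the next term.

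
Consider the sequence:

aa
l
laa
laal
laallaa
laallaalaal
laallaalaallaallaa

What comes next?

laallaalaallaallaalaallaalaal

Each term (from the third on) is the previous term followed by the one before it: term 3 = l·aa = laa.
The next term joins laallaalaallaallaa and laallaalaal.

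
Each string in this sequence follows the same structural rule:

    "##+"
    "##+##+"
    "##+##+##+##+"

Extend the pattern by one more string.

s(k+1) = s(k)·s(k) — each term doubles the last.
So the next term is two copies of ##+##+##+##+.

##+##+##+##+##+##+##+##+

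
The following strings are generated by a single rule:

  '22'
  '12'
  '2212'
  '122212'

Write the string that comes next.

Each term (from the third on) is the two preceding terms concatenated in order: term 3 = 22·12 = 2212.
The next term joins 2212 and 122212.

2212122212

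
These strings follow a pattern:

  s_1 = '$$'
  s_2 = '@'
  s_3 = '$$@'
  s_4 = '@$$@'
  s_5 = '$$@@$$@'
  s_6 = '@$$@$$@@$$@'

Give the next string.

This is a Fibonacci-style word recurrence s(k) = s(k−2)·s(k−1): e.g. $$·@ = $$@.
The next term joins $$@@$$@ and @$$@$$@@$$@.

$$@@$$@@$$@$$@@$$@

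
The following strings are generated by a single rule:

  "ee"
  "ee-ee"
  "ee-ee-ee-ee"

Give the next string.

Every step duplicates the string with '-' between the halves.
So the next term is two copies of ee-ee-ee-ee with '-' between the halves.

ee-ee-ee-ee-ee-ee-ee-ee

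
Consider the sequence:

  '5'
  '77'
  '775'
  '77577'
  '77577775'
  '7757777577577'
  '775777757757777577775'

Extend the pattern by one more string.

This is a Fibonacci-style word recurrence s(k) = s(k−1)·s(k−2): e.g. 77·5 = 775.
The next term joins 775777757757777577775 and 7757777577577.

7757777577577775777757757777577577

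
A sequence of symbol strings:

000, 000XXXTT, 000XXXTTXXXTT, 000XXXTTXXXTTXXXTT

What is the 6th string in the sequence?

Every step adds XXXTT to the end: s(k+1) = s(k)·XXXTT.
From 000XXXTTXXXTTXXXTT, 2 further steps: 000XXXTTXXXTTXXXTT → 000XXXTTXXXTTXXXTTXXXTT → (answer).

000XXXTTXXXTTXXXTTXXXTTXXXTT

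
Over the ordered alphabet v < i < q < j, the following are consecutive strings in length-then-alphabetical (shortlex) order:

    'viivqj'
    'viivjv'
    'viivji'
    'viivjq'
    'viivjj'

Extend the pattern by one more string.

viiivv

Find the rightmost character of viivjj below j, bump it to the next letter, and reset everything to its right to v.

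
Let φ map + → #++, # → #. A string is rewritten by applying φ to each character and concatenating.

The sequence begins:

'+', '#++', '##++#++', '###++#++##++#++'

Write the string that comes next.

####++#++##++#++###++#++##++#++

Applying the rule to each of the 15 symbols of ###++#++##++#++ gives the pieces # # # #++ #++ # #++ #++ # # #++ #++ # #++ #++, which concatenate to the answer.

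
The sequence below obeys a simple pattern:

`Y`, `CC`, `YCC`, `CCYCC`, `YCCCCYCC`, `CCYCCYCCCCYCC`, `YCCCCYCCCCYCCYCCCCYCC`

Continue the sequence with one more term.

CCYCCYCCCCYCCYCCCCYCCCCYCCYCCCCYCC

Each term (from the third on) is the two preceding terms concatenated in order: term 3 = Y·CC = YCC.
The next term joins CCYCCYCCCCYCC and YCCCCYCCCCYCCYCCCCYCC.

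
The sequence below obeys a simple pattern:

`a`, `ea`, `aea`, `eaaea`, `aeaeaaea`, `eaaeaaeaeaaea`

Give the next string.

aeaeaaeaeaaeaaeaeaaea

Each term (from the third on) is the two preceding terms concatenated in order: term 3 = a·ea = aea.
So term 7 is aeaeaaea·eaaeaaeaeaaea.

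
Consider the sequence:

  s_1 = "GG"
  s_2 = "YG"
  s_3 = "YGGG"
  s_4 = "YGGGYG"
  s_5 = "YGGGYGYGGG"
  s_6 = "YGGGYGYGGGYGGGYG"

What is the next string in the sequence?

From term 3 onward, concatenate the last term with the second-to-last: YG·GG = YGGG, YGGG·YG = YGGGYG, …
The next term joins YGGGYGYGGGYGGGYG and YGGGYGYGGG.

YGGGYGYGGGYGGGYGYGGGYGYGGG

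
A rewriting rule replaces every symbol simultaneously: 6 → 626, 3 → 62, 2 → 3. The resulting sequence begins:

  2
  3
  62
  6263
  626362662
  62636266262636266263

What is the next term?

Rewriting the 20 symbols of 62636266262636266263 one by one yields 626 3 626 62 626 3 626 626 3 626 3 626 62 626 3 626 626 3 626 62; concatenated:

626362662626362662636263626626263626626362662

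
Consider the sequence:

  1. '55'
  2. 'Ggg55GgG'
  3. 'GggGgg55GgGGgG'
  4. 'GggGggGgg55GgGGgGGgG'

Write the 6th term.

Each term wraps the previous one in Ggg on the left and GgG on the right.
From GggGggGgg55GgGGgGGgG, 2 further steps: GggGggGgg55GgGGgGGgG → GggGggGggGgg55GgGGgGGgGGgG → (answer).

GggGggGggGggGgg55GgGGgGGgGGgGGgG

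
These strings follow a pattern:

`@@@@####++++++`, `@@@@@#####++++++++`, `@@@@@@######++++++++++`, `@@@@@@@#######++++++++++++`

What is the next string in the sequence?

Reading off run lengths: @ runs 4, 5, 6, 7; # runs 4, 5, 6, 7; + runs 6, 8, 10, 12 — each is linear in n, where the shown terms are n = 3, 4, 5, 6.
At n = 7 the blocks have lengths 8, 8, 14.

@@@@@@@@########++++++++++++++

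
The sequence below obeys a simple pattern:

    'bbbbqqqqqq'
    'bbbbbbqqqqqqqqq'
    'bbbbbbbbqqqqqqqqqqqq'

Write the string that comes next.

The n-th term is 2n b's then 3n q's, where the shown terms are n = 2, 3, 4.
At n = 5 the blocks have lengths 10, 15.

bbbbbbbbbbqqqqqqqqqqqqqqq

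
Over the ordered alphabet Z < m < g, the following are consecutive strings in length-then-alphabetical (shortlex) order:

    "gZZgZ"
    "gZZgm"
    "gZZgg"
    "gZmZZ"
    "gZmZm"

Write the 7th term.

Stepping forward 2 times from gZmZm: gZmZm → gZmZg, then the target.

gZmmZ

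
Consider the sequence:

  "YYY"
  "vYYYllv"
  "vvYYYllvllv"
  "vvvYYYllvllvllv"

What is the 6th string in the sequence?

vvvvvYYYllvllvllvllvllv

s(k+1) = v·s(k)·llv, so each term gains v as a prefix and llv as a suffix.
From vvvYYYllvllvllv, 2 further steps: vvvYYYllvllvllv → vvvvYYYllvllvllvllv → (answer).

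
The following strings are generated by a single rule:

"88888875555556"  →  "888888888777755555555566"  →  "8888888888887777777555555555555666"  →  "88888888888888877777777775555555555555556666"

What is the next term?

888888888888888888777777777777755555555555555555566666

The n-th term is 3n+3 8's then 3n-2 7's then 3n+3 5's then n 6's (n = 1, 2, …).
Setting n = 5 gives 18, 13, 18, 5 characters in each block.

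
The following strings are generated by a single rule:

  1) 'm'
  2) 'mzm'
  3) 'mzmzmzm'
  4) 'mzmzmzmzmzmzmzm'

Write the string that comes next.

mzmzmzmzmzmzmzmzmzmzmzmzmzmzmzm

s(k+1) = s(k)·z·s(k) — each term doubles the last with 'z' between the halves.
So the next term is two copies of mzmzmzmzmzmzmzm with 'z' between the halves.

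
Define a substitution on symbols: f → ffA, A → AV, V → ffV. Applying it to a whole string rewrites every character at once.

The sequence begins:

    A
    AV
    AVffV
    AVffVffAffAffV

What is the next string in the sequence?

φ(AVffVffAffAffV) expands symbol-by-symbol to AV ffV ffA ffA ffV ffA ffA AV ffA ffA AV ffA ffA ffV; joining the 14 pieces gives the next term.

AVffVffAffAffVffAffAAVffAffAAVffAffAffV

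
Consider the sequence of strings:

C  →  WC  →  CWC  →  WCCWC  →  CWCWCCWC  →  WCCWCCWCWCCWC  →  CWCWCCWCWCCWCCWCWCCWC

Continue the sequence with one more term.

This is a Fibonacci-style word recurrence s(k) = s(k−2)·s(k−1): e.g. C·WC = CWC.
So term 8 is WCCWCCWCWCCWC·CWCWCCWCWCCWCCWCWCCWC.

WCCWCCWCWCCWCCWCWCCWCWCCWCCWCWCCWC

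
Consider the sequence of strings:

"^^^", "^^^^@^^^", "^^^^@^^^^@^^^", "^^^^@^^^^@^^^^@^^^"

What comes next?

^^^^@^^^^@^^^^@^^^^@^^^

Every step adds ^@^^^ to the end: s(k+1) = s(k)·^@^^^.
One more step from ^^^^@^^^^@^^^^@^^^ gives the answer.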